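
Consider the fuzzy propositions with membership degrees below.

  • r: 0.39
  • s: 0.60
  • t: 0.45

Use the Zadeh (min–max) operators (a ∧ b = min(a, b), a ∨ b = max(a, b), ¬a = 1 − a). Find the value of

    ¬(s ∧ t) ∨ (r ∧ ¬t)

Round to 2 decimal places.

0.55

s ∧ t = min(a, b) on (0.60, 0.45) = 0.45
¬(s ∧ t) = 1 − 0.45 = 0.55
¬t = 1 − 0.45 = 0.55
r ∧ ¬t = min(a, b) on (0.39, 0.55) = 0.39
¬(s ∧ t) ∨ (r ∧ ¬t) = max(a, b) on (0.55, 0.39) = 0.55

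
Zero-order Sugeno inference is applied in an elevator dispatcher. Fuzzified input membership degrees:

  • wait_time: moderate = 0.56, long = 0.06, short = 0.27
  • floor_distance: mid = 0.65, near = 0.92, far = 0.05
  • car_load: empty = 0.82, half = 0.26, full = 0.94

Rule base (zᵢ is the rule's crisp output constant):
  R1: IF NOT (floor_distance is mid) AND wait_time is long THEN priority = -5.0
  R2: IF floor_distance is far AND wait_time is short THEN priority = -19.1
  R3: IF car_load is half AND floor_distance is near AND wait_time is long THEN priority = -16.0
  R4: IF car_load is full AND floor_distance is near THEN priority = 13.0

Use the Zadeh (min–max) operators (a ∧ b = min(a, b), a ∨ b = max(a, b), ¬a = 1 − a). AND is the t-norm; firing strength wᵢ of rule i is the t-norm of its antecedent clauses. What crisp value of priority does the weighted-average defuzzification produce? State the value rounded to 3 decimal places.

R1 (z=-5.0): ¬mid=1−0.65=0.35, long=0.06; AND[min(a, b)] → w = 0.06
R2 (z=-19.1): far=0.05, short=0.27; AND[min(a, b)] → w = 0.05
R3 (z=-16.0): half=0.26, near=0.92, long=0.06; AND[min(a, b)] → w = 0.06
R4 (z=13.0): full=0.94, near=0.92; AND[min(a, b)] → w = 0.92
Weighted average = (0.06·-5.0 + 0.05·-19.1 + 0.06·-16.0 + 0.92·13.0) / (0.06 + 0.05 + 0.06 + 0.92)
  = 9.7450 / 1.0900 = 8.940

8.940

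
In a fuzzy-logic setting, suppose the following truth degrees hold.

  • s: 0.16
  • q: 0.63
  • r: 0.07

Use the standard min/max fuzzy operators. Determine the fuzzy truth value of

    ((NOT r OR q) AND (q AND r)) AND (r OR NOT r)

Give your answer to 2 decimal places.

NOT r = 1 − 0.07 = 0.93
NOT r OR q = max(a, b) on (0.93, 0.63) = 0.93
q AND r = min(a, b) on (0.63, 0.07) = 0.07
(NOT r OR q) AND (q AND r) = min(a, b) on (0.93, 0.07) = 0.07
NOT r = 1 − 0.07 = 0.93
r OR NOT r = max(a, b) on (0.07, 0.93) = 0.93
((NOT r OR q) AND (q AND r)) AND (r OR NOT r) = min(a, b) on (0.07, 0.93) = 0.07

0.07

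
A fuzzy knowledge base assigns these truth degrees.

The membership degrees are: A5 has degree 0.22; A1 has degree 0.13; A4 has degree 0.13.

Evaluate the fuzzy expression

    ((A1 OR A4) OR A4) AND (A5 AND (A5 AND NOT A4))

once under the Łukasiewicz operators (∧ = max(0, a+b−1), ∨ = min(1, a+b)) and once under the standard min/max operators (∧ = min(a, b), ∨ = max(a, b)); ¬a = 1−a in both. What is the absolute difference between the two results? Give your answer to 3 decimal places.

Under Łukasiewicz:
  A1 OR A4 = min(1, a+b) on (0.13, 0.13) = 0.26
  (A1 OR A4) OR A4 = min(1, a+b) on (0.26, 0.13) = 0.39
  NOT A4 = 1 − 0.13 = 0.87
  A5 AND NOT A4 = max(0, a+b−1) on (0.22, 0.87) = 0.09
  A5 AND (A5 AND NOT A4) = max(0, a+b−1) on (0.22, 0.09) = 0.00
  ((A1 OR A4) OR A4) AND (A5 AND (A5 AND NOT A4)) = max(0, a+b−1) on (0.39, 0.00) = 0.00
  → value = 0.0000
Under standard min/max:
  A1 OR A4 = max(a, b) on (0.13, 0.13) = 0.13
  (A1 OR A4) OR A4 = max(a, b) on (0.13, 0.13) = 0.13
  NOT A4 = 1 − 0.13 = 0.87
  A5 AND NOT A4 = min(a, b) on (0.22, 0.87) = 0.22
  A5 AND (A5 AND NOT A4) = min(a, b) on (0.22, 0.22) = 0.22
  ((A1 OR A4) OR A4) AND (A5 AND (A5 AND NOT A4)) = min(a, b) on (0.13, 0.22) = 0.13
  → value = 0.1300
|0.0000 − 0.1300| = 0.130

0.130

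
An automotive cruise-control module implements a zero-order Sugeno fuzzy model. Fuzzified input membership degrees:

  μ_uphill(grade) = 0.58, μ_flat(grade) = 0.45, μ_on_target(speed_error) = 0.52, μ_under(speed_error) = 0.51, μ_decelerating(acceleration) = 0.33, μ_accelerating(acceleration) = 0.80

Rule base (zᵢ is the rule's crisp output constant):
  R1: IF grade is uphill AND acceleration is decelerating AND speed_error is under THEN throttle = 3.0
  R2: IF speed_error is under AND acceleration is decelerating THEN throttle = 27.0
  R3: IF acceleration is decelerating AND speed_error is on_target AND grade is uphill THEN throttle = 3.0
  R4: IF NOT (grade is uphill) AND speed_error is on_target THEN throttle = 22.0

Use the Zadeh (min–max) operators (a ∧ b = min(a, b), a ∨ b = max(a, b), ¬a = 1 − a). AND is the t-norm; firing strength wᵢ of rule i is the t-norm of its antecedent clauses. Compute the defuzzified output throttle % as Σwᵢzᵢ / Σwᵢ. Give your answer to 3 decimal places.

14.277

R1 (z=3.0): uphill=0.58, decelerating=0.33, under=0.51; AND[min(a, b)] → w = 0.33
R2 (z=27.0): under=0.51, decelerating=0.33; AND[min(a, b)] → w = 0.33
R3 (z=3.0): decelerating=0.33, on_target=0.52, uphill=0.58; AND[min(a, b)] → w = 0.33
R4 (z=22.0): ¬uphill=1−0.58=0.42, on_target=0.52; AND[min(a, b)] → w = 0.42
Weighted average = (0.33·3.0 + 0.33·27.0 + 0.33·3.0 + 0.42·22.0) / (0.33 + 0.33 + 0.33 + 0.42)
  = 20.1300 / 1.4100 = 14.277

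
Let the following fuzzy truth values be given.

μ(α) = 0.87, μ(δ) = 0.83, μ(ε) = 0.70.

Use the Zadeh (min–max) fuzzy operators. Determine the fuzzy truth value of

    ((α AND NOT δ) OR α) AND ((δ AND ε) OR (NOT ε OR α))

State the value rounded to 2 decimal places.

0.87

NOT δ = 1 − 0.83 = 0.17
α AND NOT δ = min(a, b) on (0.87, 0.17) = 0.17
(α AND NOT δ) OR α = max(a, b) on (0.17, 0.87) = 0.87
δ AND ε = min(a, b) on (0.83, 0.70) = 0.70
NOT ε = 1 − 0.70 = 0.30
NOT ε OR α = max(a, b) on (0.30, 0.87) = 0.87
(δ AND ε) OR (NOT ε OR α) = max(a, b) on (0.70, 0.87) = 0.87
((α AND NOT δ) OR α) AND ((δ AND ε) OR (NOT ε OR α)) = min(a, b) on (0.87, 0.87) = 0.87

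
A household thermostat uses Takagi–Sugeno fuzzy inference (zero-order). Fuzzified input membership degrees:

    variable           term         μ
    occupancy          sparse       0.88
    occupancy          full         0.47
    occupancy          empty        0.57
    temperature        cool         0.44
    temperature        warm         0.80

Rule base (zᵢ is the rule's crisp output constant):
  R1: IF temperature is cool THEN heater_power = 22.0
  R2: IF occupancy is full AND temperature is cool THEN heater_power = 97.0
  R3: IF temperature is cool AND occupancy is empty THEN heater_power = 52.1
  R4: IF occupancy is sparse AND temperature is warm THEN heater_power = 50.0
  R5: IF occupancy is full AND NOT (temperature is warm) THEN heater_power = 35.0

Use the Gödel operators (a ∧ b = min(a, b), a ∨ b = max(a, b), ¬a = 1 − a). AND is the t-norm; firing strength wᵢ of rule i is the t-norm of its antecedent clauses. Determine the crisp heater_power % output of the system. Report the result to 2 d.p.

R1 (z=22.0): cool=0.44 → w = 0.44
R2 (z=97.0): full=0.47, cool=0.44; AND[min(a, b)] → w = 0.44
R3 (z=52.1): cool=0.44, empty=0.57; AND[min(a, b)] → w = 0.44
R4 (z=50.0): sparse=0.88, warm=0.80; AND[min(a, b)] → w = 0.80
R5 (z=35.0): full=0.47, ¬warm=1−0.80=0.20; AND[min(a, b)] → w = 0.20
Weighted average = (0.44·22.0 + 0.44·97.0 + 0.44·52.1 + 0.80·50.0 + 0.20·35.0) / (0.44 + 0.44 + 0.44 + 0.80 + 0.20)
  = 122.2840 / 2.3200 = 52.71

52.71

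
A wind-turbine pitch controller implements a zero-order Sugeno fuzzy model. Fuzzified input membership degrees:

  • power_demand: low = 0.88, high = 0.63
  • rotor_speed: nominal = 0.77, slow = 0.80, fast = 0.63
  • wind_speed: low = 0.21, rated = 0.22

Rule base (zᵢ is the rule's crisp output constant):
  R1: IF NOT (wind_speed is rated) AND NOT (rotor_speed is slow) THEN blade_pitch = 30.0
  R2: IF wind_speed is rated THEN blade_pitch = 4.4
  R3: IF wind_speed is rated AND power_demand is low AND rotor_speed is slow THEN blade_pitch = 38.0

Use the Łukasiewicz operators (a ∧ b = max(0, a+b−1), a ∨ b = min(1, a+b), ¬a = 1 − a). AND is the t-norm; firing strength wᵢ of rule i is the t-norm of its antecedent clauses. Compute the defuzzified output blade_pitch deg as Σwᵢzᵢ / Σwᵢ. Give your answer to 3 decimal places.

4.400

R1 (z=30.0): ¬rated=1−0.22=0.78, ¬slow=1−0.80=0.20; AND[max(0, a+b−1)] → w = 0.00
R2 (z=4.4): rated=0.22 → w = 0.22
R3 (z=38.0): rated=0.22, low=0.88, slow=0.80; AND[max(0, a+b−1)] → w = 0.00
Weighted average = (0.00·30.0 + 0.22·4.4 + 0.00·38.0) / (0.00 + 0.22 + 0.00)
  = 0.9680 / 0.2200 = 4.400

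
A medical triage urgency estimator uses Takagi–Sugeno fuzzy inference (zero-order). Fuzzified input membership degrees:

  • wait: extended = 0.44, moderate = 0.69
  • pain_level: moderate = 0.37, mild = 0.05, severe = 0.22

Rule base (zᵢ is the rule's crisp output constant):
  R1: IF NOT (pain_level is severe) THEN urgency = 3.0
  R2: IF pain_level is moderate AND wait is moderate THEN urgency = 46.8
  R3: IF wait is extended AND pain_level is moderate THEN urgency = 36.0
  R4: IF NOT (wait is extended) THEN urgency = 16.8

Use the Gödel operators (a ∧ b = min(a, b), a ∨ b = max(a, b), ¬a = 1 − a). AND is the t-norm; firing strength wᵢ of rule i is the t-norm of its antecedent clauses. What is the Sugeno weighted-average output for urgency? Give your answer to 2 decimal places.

R1 (z=3.0): ¬severe=1−0.22=0.78 → w = 0.78
R2 (z=46.8): moderate=0.37, moderate=0.69; AND[min(a, b)] → w = 0.37
R3 (z=36.0): extended=0.44, moderate=0.37; AND[min(a, b)] → w = 0.37
R4 (z=16.8): ¬extended=1−0.44=0.56 → w = 0.56
Weighted average = (0.78·3.0 + 0.37·46.8 + 0.37·36.0 + 0.56·16.8) / (0.78 + 0.37 + 0.37 + 0.56)
  = 42.3840 / 2.0800 = 20.38

20.38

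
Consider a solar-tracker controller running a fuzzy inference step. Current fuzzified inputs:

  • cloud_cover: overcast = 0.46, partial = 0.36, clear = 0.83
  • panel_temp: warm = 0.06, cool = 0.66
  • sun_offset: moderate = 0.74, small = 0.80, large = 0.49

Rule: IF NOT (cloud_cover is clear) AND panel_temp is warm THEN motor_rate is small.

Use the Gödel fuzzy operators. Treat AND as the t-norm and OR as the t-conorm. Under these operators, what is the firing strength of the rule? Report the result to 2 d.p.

firing strength: ¬clear=1−0.83=0.17, warm=0.06; AND[min(a, b)] → w = 0.06

0.06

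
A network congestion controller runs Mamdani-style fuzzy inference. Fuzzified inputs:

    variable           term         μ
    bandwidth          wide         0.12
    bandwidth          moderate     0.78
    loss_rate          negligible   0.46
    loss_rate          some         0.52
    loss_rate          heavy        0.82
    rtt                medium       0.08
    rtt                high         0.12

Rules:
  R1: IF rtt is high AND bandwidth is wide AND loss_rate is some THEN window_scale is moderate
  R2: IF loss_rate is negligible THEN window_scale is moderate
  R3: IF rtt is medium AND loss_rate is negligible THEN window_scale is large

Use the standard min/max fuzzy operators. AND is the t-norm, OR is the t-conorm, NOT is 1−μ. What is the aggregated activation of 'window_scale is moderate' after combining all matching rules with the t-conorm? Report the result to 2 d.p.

R1: high=0.12, wide=0.12, some=0.52; AND[min(a, b)] → w = 0.12
R2: negligible=0.46 → w = 0.46
R3: medium=0.08, negligible=0.46; AND[min(a, b)] → w = 0.08
Rules with consequent 'moderate': {R1, R2} → strengths 0.12, 0.46
Aggregate via t-conorm [max(a, b)]: 0.46

0.46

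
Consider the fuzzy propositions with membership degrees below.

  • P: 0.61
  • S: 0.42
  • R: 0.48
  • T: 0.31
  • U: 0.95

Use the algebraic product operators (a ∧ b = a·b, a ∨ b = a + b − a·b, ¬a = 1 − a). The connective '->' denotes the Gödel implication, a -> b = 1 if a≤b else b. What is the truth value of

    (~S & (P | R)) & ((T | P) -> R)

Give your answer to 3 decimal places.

0.222

~S = 1 − 0.4200 = 0.5800
P | R = a + b − a·b on (0.6100, 0.4800) = 0.7972
~S & (P | R) = a·b on (0.5800, 0.7972) = 0.4624
T | P = a + b − a·b on (0.3100, 0.6100) = 0.7309
(T | P) -> R  [Gödel: 1 if a≤b else b] with a=0.7309, b=0.4800 → 0.4800
(~S & (P | R)) & ((T | P) -> R) = a·b on (0.4624, 0.4800) = 0.2219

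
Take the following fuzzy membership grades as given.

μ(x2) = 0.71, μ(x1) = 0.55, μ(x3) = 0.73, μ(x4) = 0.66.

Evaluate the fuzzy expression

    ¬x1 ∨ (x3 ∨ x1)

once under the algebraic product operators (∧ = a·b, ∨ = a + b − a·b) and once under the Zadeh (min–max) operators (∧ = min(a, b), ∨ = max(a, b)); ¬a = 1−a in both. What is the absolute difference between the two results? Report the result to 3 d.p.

Under algebraic product:
  ¬x1 = 1 − 0.5500 = 0.4500
  x3 ∨ x1 = a + b − a·b on (0.7300, 0.5500) = 0.8785
  ¬x1 ∨ (x3 ∨ x1) = a + b − a·b on (0.4500, 0.8785) = 0.9332
  → value = 0.9332
Under Zadeh (min–max):
  ¬x1 = 1 − 0.55 = 0.45
  x3 ∨ x1 = max(a, b) on (0.73, 0.55) = 0.73
  ¬x1 ∨ (x3 ∨ x1) = max(a, b) on (0.45, 0.73) = 0.73
  → value = 0.7300
|0.9332 − 0.7300| = 0.203

0.203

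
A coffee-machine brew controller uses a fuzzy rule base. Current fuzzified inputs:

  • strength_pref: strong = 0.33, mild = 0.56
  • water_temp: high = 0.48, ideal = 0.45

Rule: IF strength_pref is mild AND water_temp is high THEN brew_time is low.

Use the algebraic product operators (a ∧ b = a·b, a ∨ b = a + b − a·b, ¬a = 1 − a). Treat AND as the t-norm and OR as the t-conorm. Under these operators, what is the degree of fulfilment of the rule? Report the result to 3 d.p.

firing strength: mild=0.56, high=0.48; AND[a·b] → w = 0.2688

0.269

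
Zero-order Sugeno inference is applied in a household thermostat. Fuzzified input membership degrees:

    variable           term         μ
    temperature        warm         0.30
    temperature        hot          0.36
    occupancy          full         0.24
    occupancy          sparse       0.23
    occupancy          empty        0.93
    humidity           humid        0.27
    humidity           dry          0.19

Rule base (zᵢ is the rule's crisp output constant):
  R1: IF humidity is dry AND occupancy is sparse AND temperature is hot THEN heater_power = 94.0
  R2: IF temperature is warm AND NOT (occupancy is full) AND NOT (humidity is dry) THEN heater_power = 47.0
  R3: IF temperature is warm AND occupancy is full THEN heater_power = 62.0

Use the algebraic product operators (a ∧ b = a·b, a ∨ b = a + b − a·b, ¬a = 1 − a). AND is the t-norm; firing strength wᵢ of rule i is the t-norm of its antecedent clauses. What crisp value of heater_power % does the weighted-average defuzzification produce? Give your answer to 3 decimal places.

R1 (z=94.0): dry=0.19, sparse=0.23, hot=0.36; AND[a·b] → w = 0.0157
R2 (z=47.0): warm=0.30, ¬full=1−0.24=0.76, ¬dry=1−0.19=0.81; AND[a·b] → w = 0.1847
R3 (z=62.0): warm=0.30, full=0.24; AND[a·b] → w = 0.0720
Weighted average = (0.0157·94.0 + 0.1847·47.0 + 0.0720·62.0) / (0.0157 + 0.1847 + 0.0720)
  = 14.6228 / 0.2724 = 53.679

53.679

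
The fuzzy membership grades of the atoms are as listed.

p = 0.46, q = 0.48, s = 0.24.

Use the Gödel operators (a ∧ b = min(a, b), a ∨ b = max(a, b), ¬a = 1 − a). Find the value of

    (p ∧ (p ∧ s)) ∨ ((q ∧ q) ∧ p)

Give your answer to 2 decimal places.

0.46

p ∧ s = min(a, b) on (0.46, 0.24) = 0.24
p ∧ (p ∧ s) = min(a, b) on (0.46, 0.24) = 0.24
q ∧ q = min(a, b) on (0.48, 0.48) = 0.48
(q ∧ q) ∧ p = min(a, b) on (0.48, 0.46) = 0.46
(p ∧ (p ∧ s)) ∨ ((q ∧ q) ∧ p) = max(a, b) on (0.24, 0.46) = 0.46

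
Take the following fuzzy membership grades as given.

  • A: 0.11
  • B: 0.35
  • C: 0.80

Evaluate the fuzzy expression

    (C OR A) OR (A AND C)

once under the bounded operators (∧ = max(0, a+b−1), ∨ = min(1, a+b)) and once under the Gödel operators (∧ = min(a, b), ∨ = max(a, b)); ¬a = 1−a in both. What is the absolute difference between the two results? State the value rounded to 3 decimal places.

0.110

Under bounded:
  C OR A = min(1, a+b) on (0.80, 0.11) = 0.91
  A AND C = max(0, a+b−1) on (0.11, 0.80) = 0.00
  (C OR A) OR (A AND C) = min(1, a+b) on (0.91, 0.00) = 0.91
  → value = 0.9100
Under Gödel:
  C OR A = max(a, b) on (0.80, 0.11) = 0.80
  A AND C = min(a, b) on (0.11, 0.80) = 0.11
  (C OR A) OR (A AND C) = max(a, b) on (0.80, 0.11) = 0.80
  → value = 0.8000
|0.9100 − 0.8000| = 0.110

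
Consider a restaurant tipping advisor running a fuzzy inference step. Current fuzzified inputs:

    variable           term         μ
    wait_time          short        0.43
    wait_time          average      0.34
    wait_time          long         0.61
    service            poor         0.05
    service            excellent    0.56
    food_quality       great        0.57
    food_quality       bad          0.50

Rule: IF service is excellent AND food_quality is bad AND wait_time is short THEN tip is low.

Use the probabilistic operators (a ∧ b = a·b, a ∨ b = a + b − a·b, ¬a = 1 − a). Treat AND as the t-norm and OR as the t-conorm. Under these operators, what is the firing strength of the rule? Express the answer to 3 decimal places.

0.120

firing strength: excellent=0.56, bad=0.50, short=0.43; AND[a·b] → w = 0.1204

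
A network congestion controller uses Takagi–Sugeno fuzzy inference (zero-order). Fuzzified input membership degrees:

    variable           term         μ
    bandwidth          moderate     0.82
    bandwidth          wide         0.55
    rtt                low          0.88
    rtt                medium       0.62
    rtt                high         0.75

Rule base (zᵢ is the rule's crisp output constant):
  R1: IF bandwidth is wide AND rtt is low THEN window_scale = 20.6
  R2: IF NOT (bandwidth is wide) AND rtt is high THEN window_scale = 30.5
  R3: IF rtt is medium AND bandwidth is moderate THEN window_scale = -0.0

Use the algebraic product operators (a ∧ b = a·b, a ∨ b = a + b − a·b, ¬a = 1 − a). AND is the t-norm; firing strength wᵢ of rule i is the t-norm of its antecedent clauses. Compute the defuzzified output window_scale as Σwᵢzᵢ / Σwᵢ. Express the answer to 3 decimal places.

R1 (z=20.6): wide=0.55, low=0.88; AND[a·b] → w = 0.4840
R2 (z=30.5): ¬wide=1−0.55=0.45, high=0.75; AND[a·b] → w = 0.3375
R3 (z=-0.0): medium=0.62, moderate=0.82; AND[a·b] → w = 0.5084
Weighted average = (0.4840·20.6 + 0.3375·30.5 + 0.5084·-0.0) / (0.4840 + 0.3375 + 0.5084)
  = 20.2642 / 1.3299 = 15.237

15.237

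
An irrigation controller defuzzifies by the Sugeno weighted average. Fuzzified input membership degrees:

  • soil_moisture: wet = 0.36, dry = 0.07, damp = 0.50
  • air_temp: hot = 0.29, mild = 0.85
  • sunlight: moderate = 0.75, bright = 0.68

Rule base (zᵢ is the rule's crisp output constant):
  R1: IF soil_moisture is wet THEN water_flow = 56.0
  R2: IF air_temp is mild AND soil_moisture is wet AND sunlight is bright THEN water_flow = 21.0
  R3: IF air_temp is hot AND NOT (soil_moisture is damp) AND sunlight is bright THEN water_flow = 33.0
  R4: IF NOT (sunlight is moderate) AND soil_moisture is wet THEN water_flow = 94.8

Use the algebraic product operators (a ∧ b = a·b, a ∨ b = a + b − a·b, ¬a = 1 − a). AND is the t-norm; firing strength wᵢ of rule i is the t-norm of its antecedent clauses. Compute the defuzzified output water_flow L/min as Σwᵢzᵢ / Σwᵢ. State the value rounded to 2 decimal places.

47.99

R1 (z=56.0): wet=0.36 → w = 0.3600
R2 (z=21.0): mild=0.85, wet=0.36, bright=0.68; AND[a·b] → w = 0.2081
R3 (z=33.0): hot=0.29, ¬damp=1−0.50=0.50, bright=0.68; AND[a·b] → w = 0.0986
R4 (z=94.8): ¬moderate=1−0.75=0.25, wet=0.36; AND[a·b] → w = 0.0900
Weighted average = (0.3600·56.0 + 0.2081·21.0 + 0.0986·33.0 + 0.0900·94.8) / (0.3600 + 0.2081 + 0.0986 + 0.0900)
  = 36.3155 / 0.7567 = 47.99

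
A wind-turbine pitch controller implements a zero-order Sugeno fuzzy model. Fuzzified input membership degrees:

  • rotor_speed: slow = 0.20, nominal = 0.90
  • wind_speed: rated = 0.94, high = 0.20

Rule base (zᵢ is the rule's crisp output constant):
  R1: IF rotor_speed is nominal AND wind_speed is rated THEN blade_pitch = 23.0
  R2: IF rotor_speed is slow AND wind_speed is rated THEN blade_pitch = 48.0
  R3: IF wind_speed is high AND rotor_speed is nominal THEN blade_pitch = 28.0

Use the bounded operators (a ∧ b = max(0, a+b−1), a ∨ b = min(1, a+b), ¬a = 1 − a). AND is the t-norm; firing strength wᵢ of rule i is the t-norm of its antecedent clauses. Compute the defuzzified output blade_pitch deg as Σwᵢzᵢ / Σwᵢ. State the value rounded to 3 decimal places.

R1 (z=23.0): nominal=0.90, rated=0.94; AND[max(0, a+b−1)] → w = 0.84
R2 (z=48.0): slow=0.20, rated=0.94; AND[max(0, a+b−1)] → w = 0.14
R3 (z=28.0): high=0.20, nominal=0.90; AND[max(0, a+b−1)] → w = 0.10
Weighted average = (0.84·23.0 + 0.14·48.0 + 0.10·28.0) / (0.84 + 0.14 + 0.10)
  = 28.8400 / 1.0800 = 26.704

26.704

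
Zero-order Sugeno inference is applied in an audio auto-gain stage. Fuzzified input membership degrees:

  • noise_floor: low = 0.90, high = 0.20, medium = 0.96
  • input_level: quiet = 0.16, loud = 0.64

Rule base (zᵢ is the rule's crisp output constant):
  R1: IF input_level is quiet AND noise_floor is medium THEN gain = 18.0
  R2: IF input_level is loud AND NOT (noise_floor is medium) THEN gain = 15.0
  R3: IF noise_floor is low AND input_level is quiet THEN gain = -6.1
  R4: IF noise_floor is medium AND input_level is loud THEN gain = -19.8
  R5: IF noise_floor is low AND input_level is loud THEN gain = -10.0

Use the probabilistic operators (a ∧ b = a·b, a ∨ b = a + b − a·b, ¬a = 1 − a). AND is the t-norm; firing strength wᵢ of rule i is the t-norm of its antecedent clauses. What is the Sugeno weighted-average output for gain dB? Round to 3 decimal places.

R1 (z=18.0): quiet=0.16, medium=0.96; AND[a·b] → w = 0.1536
R2 (z=15.0): loud=0.64, ¬medium=1−0.96=0.04; AND[a·b] → w = 0.0256
R3 (z=-6.1): low=0.90, quiet=0.16; AND[a·b] → w = 0.1440
R4 (z=-19.8): medium=0.96, loud=0.64; AND[a·b] → w = 0.6144
R5 (z=-10.0): low=0.90, loud=0.64; AND[a·b] → w = 0.5760
Weighted average = (0.1536·18.0 + 0.0256·15.0 + 0.1440·-6.1 + 0.6144·-19.8 + 0.5760·-10.0) / (0.1536 + 0.0256 + 0.1440 + 0.6144 + 0.5760)
  = -15.6547 / 1.5136 = -10.343

-10.343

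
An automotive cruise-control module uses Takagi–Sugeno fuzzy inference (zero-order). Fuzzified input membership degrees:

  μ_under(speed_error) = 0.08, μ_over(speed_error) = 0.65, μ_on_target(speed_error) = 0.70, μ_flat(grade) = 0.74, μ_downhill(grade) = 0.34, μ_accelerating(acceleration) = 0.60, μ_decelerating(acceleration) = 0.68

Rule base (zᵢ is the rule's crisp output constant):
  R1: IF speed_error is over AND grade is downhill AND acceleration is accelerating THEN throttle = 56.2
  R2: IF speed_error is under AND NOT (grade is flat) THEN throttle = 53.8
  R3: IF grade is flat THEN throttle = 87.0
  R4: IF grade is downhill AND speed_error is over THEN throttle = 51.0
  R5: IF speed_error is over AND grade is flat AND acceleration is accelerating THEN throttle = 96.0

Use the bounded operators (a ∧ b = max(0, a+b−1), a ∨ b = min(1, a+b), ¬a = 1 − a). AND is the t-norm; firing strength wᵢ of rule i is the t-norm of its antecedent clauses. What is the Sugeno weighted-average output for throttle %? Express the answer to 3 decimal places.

87.000

R1 (z=56.2): over=0.65, downhill=0.34, accelerating=0.60; AND[max(0, a+b−1)] → w = 0.00
R2 (z=53.8): under=0.08, ¬flat=1−0.74=0.26; AND[max(0, a+b−1)] → w = 0.00
R3 (z=87.0): flat=0.74 → w = 0.74
R4 (z=51.0): downhill=0.34, over=0.65; AND[max(0, a+b−1)] → w = 0.00
R5 (z=96.0): over=0.65, flat=0.74, accelerating=0.60; AND[max(0, a+b−1)] → w = 0.00
Weighted average = (0.00·56.2 + 0.00·53.8 + 0.74·87.0 + 0.00·51.0 + 0.00·96.0) / (0.00 + 0.00 + 0.74 + 0.00 + 0.00)
  = 64.3800 / 0.7400 = 87.000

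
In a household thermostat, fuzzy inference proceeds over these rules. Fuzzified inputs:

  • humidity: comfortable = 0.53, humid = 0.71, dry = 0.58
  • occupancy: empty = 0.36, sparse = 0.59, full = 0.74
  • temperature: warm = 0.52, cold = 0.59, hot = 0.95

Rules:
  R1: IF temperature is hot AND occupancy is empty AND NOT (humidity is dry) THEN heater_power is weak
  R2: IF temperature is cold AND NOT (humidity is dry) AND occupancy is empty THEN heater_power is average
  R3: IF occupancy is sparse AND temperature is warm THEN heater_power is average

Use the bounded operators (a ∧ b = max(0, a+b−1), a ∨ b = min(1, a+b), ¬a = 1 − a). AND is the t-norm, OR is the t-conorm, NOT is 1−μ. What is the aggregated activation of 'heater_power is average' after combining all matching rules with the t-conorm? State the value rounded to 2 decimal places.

0.11

R1: hot=0.95, empty=0.36, ¬dry=1−0.58=0.42; AND[max(0, a+b−1)] → w = 0.00
R2: cold=0.59, ¬dry=1−0.58=0.42, empty=0.36; AND[max(0, a+b−1)] → w = 0.00
R3: sparse=0.59, warm=0.52; AND[max(0, a+b−1)] → w = 0.11
Rules with consequent 'average': {R2, R3} → strengths 0.00, 0.11
Aggregate via t-conorm [min(1, a+b)]: 0.11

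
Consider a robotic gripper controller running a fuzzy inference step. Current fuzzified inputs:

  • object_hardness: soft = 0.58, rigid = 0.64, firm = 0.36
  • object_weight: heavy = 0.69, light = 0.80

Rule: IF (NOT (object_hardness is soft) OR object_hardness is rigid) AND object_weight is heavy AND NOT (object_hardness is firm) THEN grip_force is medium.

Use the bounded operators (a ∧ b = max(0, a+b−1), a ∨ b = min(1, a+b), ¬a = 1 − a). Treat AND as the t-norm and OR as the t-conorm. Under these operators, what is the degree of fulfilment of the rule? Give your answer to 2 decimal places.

0.33

firing strength: (¬soft=1−0.58=0.42 OR rigid=0.64) = 1.00; AND[max(0, a+b−1)] with heavy=0.69, ¬firm=1−0.36=0.64 → w = 0.33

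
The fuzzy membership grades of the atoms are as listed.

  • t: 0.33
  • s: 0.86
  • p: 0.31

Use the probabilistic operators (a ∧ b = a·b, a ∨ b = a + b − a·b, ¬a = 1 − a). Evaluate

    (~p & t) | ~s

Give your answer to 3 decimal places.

0.336

~p = 1 − 0.3100 = 0.6900
~p & t = a·b on (0.6900, 0.3300) = 0.2277
~s = 1 − 0.8600 = 0.1400
(~p & t) | ~s = a + b − a·b on (0.2277, 0.1400) = 0.3358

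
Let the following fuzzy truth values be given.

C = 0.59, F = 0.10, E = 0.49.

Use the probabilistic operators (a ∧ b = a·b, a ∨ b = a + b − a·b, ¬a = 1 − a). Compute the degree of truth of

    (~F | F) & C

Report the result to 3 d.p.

0.537

~F = 1 − 0.1000 = 0.9000
~F | F = a + b − a·b on (0.9000, 0.1000) = 0.9100
(~F | F) & C = a·b on (0.9100, 0.5900) = 0.5369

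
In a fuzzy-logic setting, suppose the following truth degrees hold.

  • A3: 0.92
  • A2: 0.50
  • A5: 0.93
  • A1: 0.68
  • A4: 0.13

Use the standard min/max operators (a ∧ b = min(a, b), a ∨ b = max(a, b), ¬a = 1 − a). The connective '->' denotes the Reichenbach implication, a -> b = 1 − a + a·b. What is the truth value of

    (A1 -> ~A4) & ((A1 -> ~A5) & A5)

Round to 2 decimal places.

0.37

~A4 = 1 − 0.13 = 0.87
A1 -> ~A4  [Reichenbach: 1 − a + a·b] with a=0.68, b=0.87 → 0.91
~A5 = 1 − 0.93 = 0.07
A1 -> ~A5  [Reichenbach: 1 − a + a·b] with a=0.68, b=0.07 → 0.37
(A1 -> ~A5) & A5 = min(a, b) on (0.37, 0.93) = 0.37
(A1 -> ~A4) & ((A1 -> ~A5) & A5) = min(a, b) on (0.91, 0.37) = 0.37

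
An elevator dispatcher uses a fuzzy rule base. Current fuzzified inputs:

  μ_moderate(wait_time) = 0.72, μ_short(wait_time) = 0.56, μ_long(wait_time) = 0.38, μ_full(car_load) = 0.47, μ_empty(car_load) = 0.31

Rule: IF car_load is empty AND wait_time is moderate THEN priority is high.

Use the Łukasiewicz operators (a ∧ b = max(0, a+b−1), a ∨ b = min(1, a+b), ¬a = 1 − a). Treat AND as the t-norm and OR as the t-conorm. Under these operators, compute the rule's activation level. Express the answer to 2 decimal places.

0.03

firing strength: empty=0.31, moderate=0.72; AND[max(0, a+b−1)] → w = 0.03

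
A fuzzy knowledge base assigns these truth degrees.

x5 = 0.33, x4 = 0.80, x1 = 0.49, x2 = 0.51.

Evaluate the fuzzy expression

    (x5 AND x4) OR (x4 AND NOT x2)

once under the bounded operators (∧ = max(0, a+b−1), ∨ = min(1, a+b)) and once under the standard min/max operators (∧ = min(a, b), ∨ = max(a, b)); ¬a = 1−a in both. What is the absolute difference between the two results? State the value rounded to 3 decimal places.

Under bounded:
  x5 AND x4 = max(0, a+b−1) on (0.33, 0.80) = 0.13
  NOT x2 = 1 − 0.51 = 0.49
  x4 AND NOT x2 = max(0, a+b−1) on (0.80, 0.49) = 0.29
  (x5 AND x4) OR (x4 AND NOT x2) = min(1, a+b) on (0.13, 0.29) = 0.42
  → value = 0.4200
Under standard min/max:
  x5 AND x4 = min(a, b) on (0.33, 0.80) = 0.33
  NOT x2 = 1 − 0.51 = 0.49
  x4 AND NOT x2 = min(a, b) on (0.80, 0.49) = 0.49
  (x5 AND x4) OR (x4 AND NOT x2) = max(a, b) on (0.33, 0.49) = 0.49
  → value = 0.4900
|0.4200 − 0.4900| = 0.070

0.070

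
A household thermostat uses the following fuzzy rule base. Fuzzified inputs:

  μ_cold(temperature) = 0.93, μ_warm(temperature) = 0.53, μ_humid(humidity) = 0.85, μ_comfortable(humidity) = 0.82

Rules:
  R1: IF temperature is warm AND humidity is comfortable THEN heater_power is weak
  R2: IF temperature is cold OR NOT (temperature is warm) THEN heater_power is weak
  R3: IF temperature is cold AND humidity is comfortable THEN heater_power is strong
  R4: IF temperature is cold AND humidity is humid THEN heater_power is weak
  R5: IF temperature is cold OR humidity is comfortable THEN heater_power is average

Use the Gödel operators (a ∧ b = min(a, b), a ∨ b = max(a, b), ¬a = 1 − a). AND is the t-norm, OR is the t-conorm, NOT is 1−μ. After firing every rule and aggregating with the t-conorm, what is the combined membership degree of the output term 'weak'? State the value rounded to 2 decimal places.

0.93

R1: warm=0.53, comfortable=0.82; AND[min(a, b)] → w = 0.53
R2: cold=0.93, ¬warm=1−0.53=0.47; OR[max(a, b)] → w = 0.93
R3: cold=0.93, comfortable=0.82; AND[min(a, b)] → w = 0.82
R4: cold=0.93, humid=0.85; AND[min(a, b)] → w = 0.85
R5: cold=0.93, comfortable=0.82; OR[max(a, b)] → w = 0.93
Rules with consequent 'weak': {R1, R2, R4} → strengths 0.53, 0.93, 0.85
Aggregate via t-conorm [max(a, b)]: 0.93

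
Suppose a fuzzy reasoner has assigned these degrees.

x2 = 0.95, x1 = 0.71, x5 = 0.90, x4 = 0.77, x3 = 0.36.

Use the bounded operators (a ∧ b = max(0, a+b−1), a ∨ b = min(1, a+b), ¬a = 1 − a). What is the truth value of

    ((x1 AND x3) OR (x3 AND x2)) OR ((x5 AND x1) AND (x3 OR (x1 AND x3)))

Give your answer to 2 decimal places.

x1 AND x3 = max(0, a+b−1) on (0.71, 0.36) = 0.07
x3 AND x2 = max(0, a+b−1) on (0.36, 0.95) = 0.31
(x1 AND x3) OR (x3 AND x2) = min(1, a+b) on (0.07, 0.31) = 0.38
x5 AND x1 = max(0, a+b−1) on (0.90, 0.71) = 0.61
x1 AND x3 = max(0, a+b−1) on (0.71, 0.36) = 0.07
x3 OR (x1 AND x3) = min(1, a+b) on (0.36, 0.07) = 0.43
(x5 AND x1) AND (x3 OR (x1 AND x3)) = max(0, a+b−1) on (0.61, 0.43) = 0.04
((x1 AND x3) OR (x3 AND x2)) OR ((x5 AND x1) AND (x3 OR (x1 AND x3))) = min(1, a+b) on (0.38, 0.04) = 0.42

0.42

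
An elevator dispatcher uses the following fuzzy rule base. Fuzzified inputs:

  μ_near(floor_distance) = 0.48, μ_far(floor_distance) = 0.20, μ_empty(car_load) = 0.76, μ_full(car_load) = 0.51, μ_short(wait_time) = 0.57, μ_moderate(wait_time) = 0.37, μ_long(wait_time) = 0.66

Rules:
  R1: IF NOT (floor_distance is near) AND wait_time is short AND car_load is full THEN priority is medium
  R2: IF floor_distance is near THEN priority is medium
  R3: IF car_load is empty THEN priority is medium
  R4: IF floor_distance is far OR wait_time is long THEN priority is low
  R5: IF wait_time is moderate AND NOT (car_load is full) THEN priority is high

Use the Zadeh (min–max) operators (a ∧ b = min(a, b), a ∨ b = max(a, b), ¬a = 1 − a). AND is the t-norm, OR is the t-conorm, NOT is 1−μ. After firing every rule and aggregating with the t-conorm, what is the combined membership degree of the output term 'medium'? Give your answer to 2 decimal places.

0.76

R1: ¬near=1−0.48=0.52, short=0.57, full=0.51; AND[min(a, b)] → w = 0.51
R2: near=0.48 → w = 0.48
R3: empty=0.76 → w = 0.76
R4: far=0.20, long=0.66; OR[max(a, b)] → w = 0.66
R5: moderate=0.37, ¬full=1−0.51=0.49; AND[min(a, b)] → w = 0.37
Rules with consequent 'medium': {R1, R2, R3} → strengths 0.51, 0.48, 0.76
Aggregate via t-conorm [max(a, b)]: 0.76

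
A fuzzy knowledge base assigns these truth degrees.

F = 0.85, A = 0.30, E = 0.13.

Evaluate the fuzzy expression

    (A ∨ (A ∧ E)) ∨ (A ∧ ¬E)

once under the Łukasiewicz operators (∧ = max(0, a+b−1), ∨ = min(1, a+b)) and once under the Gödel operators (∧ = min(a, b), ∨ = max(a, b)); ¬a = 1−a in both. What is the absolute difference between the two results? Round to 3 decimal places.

0.170

Under Łukasiewicz:
  A ∧ E = max(0, a+b−1) on (0.30, 0.13) = 0.00
  A ∨ (A ∧ E) = min(1, a+b) on (0.30, 0.00) = 0.30
  ¬E = 1 − 0.13 = 0.87
  A ∧ ¬E = max(0, a+b−1) on (0.30, 0.87) = 0.17
  (A ∨ (A ∧ E)) ∨ (A ∧ ¬E) = min(1, a+b) on (0.30, 0.17) = 0.47
  → value = 0.4700
Under Gödel:
  A ∧ E = min(a, b) on (0.30, 0.13) = 0.13
  A ∨ (A ∧ E) = max(a, b) on (0.30, 0.13) = 0.30
  ¬E = 1 − 0.13 = 0.87
  A ∧ ¬E = min(a, b) on (0.30, 0.87) = 0.30
  (A ∨ (A ∧ E)) ∨ (A ∧ ¬E) = max(a, b) on (0.30, 0.30) = 0.30
  → value = 0.3000
|0.4700 − 0.3000| = 0.170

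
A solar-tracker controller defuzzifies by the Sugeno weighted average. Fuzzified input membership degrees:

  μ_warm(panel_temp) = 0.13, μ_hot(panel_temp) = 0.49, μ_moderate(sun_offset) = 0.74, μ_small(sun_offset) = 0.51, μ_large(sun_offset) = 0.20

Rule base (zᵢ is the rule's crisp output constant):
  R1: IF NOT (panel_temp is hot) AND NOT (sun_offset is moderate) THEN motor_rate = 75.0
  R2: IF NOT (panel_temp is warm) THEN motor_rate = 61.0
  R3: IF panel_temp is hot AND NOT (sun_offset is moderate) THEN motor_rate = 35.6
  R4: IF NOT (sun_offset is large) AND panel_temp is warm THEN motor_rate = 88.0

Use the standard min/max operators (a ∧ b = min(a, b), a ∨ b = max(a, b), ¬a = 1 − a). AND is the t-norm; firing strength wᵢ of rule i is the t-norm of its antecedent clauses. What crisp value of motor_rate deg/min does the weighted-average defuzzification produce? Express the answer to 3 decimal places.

61.359

R1 (z=75.0): ¬hot=1−0.49=0.51, ¬moderate=1−0.74=0.26; AND[min(a, b)] → w = 0.26
R2 (z=61.0): ¬warm=1−0.13=0.87 → w = 0.87
R3 (z=35.6): hot=0.49, ¬moderate=1−0.74=0.26; AND[min(a, b)] → w = 0.26
R4 (z=88.0): ¬large=1−0.20=0.80, warm=0.13; AND[min(a, b)] → w = 0.13
Weighted average = (0.26·75.0 + 0.87·61.0 + 0.26·35.6 + 0.13·88.0) / (0.26 + 0.87 + 0.26 + 0.13)
  = 93.2660 / 1.5200 = 61.359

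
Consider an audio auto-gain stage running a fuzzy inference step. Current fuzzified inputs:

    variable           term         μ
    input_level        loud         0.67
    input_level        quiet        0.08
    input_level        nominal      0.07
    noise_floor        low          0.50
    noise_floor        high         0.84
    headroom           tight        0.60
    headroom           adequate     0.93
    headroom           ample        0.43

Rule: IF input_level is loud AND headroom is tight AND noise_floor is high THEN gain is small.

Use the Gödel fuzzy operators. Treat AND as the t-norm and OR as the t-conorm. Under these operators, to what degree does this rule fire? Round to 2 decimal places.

firing strength: loud=0.67, tight=0.60, high=0.84; AND[min(a, b)] → w = 0.60

0.60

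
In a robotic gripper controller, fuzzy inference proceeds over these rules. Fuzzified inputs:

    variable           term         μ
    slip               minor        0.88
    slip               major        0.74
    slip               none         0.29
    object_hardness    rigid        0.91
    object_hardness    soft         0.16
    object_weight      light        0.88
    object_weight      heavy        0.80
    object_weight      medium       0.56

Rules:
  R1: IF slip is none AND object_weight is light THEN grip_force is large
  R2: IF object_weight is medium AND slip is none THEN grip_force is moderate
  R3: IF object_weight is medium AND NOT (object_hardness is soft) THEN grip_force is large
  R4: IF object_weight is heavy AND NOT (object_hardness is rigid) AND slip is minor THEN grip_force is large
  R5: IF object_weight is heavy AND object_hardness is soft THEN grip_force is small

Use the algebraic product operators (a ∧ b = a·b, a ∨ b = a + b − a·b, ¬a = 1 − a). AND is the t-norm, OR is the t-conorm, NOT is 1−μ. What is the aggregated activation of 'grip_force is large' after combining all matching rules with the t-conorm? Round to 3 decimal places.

0.631

R1: none=0.29, light=0.88; AND[a·b] → w = 0.2552
R2: medium=0.56, none=0.29; AND[a·b] → w = 0.1624
R3: medium=0.56, ¬soft=1−0.16=0.84; AND[a·b] → w = 0.4704
R4: heavy=0.80, ¬rigid=1−0.91=0.09, minor=0.88; AND[a·b] → w = 0.0634
R5: heavy=0.80, soft=0.16; AND[a·b] → w = 0.1280
Rules with consequent 'large': {R1, R3, R4} → strengths 0.2552, 0.4704, 0.0634
Aggregate via t-conorm [a + b − a·b]: 0.6305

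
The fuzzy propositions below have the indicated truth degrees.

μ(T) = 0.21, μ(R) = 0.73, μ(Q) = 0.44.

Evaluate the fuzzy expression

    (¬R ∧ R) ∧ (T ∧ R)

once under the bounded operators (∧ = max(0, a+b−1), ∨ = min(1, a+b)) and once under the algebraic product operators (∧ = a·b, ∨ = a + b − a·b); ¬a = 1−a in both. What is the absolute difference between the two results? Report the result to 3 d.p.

0.030

Under bounded:
  ¬R = 1 − 0.73 = 0.27
  ¬R ∧ R = max(0, a+b−1) on (0.27, 0.73) = 0.00
  T ∧ R = max(0, a+b−1) on (0.21, 0.73) = 0.00
  (¬R ∧ R) ∧ (T ∧ R) = max(0, a+b−1) on (0.00, 0.00) = 0.00
  → value = 0.0000
Under algebraic product:
  ¬R = 1 − 0.7300 = 0.2700
  ¬R ∧ R = a·b on (0.2700, 0.7300) = 0.1971
  T ∧ R = a·b on (0.2100, 0.7300) = 0.1533
  (¬R ∧ R) ∧ (T ∧ R) = a·b on (0.1971, 0.1533) = 0.0302
  → value = 0.0302
|0.0000 − 0.0302| = 0.030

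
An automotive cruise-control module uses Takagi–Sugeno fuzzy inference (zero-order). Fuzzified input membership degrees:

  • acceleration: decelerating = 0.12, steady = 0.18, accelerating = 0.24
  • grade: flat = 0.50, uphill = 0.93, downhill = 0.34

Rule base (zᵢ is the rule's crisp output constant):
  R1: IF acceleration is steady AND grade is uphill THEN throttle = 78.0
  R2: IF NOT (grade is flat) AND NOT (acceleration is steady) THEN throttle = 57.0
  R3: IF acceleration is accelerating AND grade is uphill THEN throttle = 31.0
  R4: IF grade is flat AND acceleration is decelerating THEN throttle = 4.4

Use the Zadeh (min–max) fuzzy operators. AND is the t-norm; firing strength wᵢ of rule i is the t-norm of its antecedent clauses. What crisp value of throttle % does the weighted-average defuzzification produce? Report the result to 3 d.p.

R1 (z=78.0): steady=0.18, uphill=0.93; AND[min(a, b)] → w = 0.18
R2 (z=57.0): ¬flat=1−0.50=0.50, ¬steady=1−0.18=0.82; AND[min(a, b)] → w = 0.50
R3 (z=31.0): accelerating=0.24, uphill=0.93; AND[min(a, b)] → w = 0.24
R4 (z=4.4): flat=0.50, decelerating=0.12; AND[min(a, b)] → w = 0.12
Weighted average = (0.18·78.0 + 0.50·57.0 + 0.24·31.0 + 0.12·4.4) / (0.18 + 0.50 + 0.24 + 0.12)
  = 50.5080 / 1.0400 = 48.565

48.565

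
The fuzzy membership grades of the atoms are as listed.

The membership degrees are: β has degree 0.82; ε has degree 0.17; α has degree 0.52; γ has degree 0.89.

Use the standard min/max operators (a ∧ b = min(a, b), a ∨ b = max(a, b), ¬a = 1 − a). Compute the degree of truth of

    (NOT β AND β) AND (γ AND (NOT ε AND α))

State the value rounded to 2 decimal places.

0.18

NOT β = 1 − 0.82 = 0.18
NOT β AND β = min(a, b) on (0.18, 0.82) = 0.18
NOT ε = 1 − 0.17 = 0.83
NOT ε AND α = min(a, b) on (0.83, 0.52) = 0.52
γ AND (NOT ε AND α) = min(a, b) on (0.89, 0.52) = 0.52
(NOT β AND β) AND (γ AND (NOT ε AND α)) = min(a, b) on (0.18, 0.52) = 0.18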